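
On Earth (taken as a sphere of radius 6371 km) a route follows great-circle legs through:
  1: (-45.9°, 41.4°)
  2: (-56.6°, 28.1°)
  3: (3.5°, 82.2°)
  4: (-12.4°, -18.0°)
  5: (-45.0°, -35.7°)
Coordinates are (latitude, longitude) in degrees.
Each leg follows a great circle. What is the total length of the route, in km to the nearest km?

Leg 1→2: central angle 0.2358 rad, distance 1502.0 km.
Leg 2→3: central angle 1.2961 rad, distance 8257.7 km.
Leg 3→4: central angle 1.7576 rad, distance 11197.8 km.
Leg 4→5: central angle 0.6271 rad, distance 3995.0 km.
Total: 1502.0 + 8257.7 + 11197.8 + 3995.0 ≈ 24952 km.

24952 km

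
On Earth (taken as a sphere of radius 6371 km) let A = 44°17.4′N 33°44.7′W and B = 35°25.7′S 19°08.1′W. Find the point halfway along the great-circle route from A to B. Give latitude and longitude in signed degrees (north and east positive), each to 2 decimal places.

4.47°, -25.96°

The central angle between A and B is δ = 1.4105 rad.
With f = 0.5, the slerp weights are sin((1−f)δ)/sin δ = 0.6566 and sin(fδ)/sin δ = 0.6566.
Weighted sum of the unit vectors: (0.6566)·(0.5952,-0.3976,0.6983) + (0.6566)·(0.7698,-0.2671,-0.5797) = (0.8963, -0.4365, 0.0779).
Converting back: φ = atan2(z, √(x²+y²)) = 4.47°, λ = atan2(y, x) = -25.96°.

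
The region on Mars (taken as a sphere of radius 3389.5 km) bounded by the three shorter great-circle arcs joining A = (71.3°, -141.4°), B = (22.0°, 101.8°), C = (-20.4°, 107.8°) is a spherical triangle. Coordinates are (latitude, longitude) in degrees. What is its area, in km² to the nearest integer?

4247323 km²

Side lengths (central angles): a = 0.7471, b = 2.0229, c = 1.3482 rad; semiperimeter s = 2.0591.
By l'Huilier's theorem, tan(E/4) = √[tan(s/2) tan((s−a)/2) tan((s−b)/2) tan((s−c)/2)], giving spherical excess E = 0.3697 rad.
Area = E·R² = 0.3697 × (3389.5)² ≈ 4247323 km².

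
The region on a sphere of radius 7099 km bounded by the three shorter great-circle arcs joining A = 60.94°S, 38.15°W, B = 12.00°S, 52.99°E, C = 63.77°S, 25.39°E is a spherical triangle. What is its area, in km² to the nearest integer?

8097174 km²

Side lengths (central angles): a = 0.9647, b = 0.4954, c = 1.3976 rad; semiperimeter s = 1.4289.
By l'Huilier's theorem, tan(E/4) = √[tan(s/2) tan((s−a)/2) tan((s−b)/2) tan((s−c)/2)], giving spherical excess E = 0.1607 rad.
Area = E·R² = 0.1607 × (7099)² ≈ 8097174 km².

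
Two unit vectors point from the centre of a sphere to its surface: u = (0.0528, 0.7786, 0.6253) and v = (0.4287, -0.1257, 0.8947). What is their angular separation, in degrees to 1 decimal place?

61.0°

u·v = 0.4842; |u| = 1.0000, |v| = 1.0000.
cos θ = (u·v)/(|u||v|) = 0.4842, so θ = 61.0°.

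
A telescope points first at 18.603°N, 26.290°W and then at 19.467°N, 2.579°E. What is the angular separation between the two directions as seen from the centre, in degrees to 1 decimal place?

27.3°

In radians: φ₁ = 0.3247, φ₂ = 0.3398, Δλ = 28.869° = 0.5039 rad.
cos c = sin φ₁ sin φ₂ + cos φ₁ cos φ₂ cos Δλ = (0.3190)(0.3333) + (0.9478)(0.9428)(0.8757) = 0.88884,
so c = arccos(0.88884) = 0.47599 rad.
So the angular separation is 27.3°.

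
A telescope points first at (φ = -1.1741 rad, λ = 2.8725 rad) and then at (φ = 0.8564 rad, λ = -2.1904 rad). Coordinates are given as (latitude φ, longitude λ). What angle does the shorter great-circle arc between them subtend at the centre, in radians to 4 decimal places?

2.2267 rad

In radians: φ₁ = -1.1741, φ₂ = 0.8564, Δλ = 69.917° = 1.2203 rad.
cos c = sin φ₁ sin φ₂ + cos φ₁ cos φ₂ cos Δλ = (-0.9223)(0.7555) + (0.3864)(0.6552)(0.3434) = -0.60990,
so c = arccos(-0.60990) = 2.22673 rad.
So the angular separation is 2.2267 rad.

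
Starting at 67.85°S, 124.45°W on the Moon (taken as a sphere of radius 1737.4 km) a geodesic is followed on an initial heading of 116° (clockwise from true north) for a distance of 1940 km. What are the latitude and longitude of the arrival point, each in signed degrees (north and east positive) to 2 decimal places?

-33.70°, -20.58°

Angular distance δ = d/R = 1940/1737.4 = 1.11661 rad; initial bearing θ = 2.0246 rad.
sin φ₂ = sin φ₁ cos δ + cos φ₁ sin δ cos θ = (-0.9262)(0.4387) + (0.3770)(0.8986)(-0.4384) = -0.5549, so φ₂ = -33.70°.
Δλ = atan2(sin θ sin δ cos φ₁, cos δ − sin φ₁ sin φ₂) = atan2(0.3045, -0.0752) = 103.871°.
λ₂ = -124.450° + 103.871° = -20.58°.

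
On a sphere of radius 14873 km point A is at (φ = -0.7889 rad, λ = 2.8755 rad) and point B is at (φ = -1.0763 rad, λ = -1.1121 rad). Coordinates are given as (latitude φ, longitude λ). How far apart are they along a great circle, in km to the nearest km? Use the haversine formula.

In radians: φ₁ = -0.7889, φ₂ = -1.0763, Δλ = 131.527° = 2.2956 rad.
Haversine: a = sin²(Δφ/2) + cos φ₁ cos φ₂ sin²(Δλ/2) = 0.0205 + (0.7046)(0.4746)(0.8315) = 0.29856.
Central angle c = 2·arcsin(√a) = 1.15614 rad.
Distance = R·c = 14873 × 1.1561 ≈ 17195 km.

17195 km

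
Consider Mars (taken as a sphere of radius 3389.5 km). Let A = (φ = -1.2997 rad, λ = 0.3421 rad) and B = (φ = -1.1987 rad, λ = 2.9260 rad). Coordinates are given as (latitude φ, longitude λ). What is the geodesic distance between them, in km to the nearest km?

2095 km

In radians: φ₁ = -1.2997, φ₂ = -1.1987, Δλ = 148.047° = 2.5839 rad.
cos c = sin φ₁ sin φ₂ + cos φ₁ cos φ₂ cos Δλ = (-0.9635)(-0.9316) + (0.2678)(0.3636)(-0.8485) = 0.81494,
so c = arccos(0.81494) = 0.61818 rad.
Distance = R·c = 3389.5 × 0.6182 ≈ 2095 km.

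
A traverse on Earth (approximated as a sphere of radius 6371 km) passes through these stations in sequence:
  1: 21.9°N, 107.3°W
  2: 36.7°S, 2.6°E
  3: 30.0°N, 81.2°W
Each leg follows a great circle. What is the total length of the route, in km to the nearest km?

Leg 1→2: central angle 2.0670 rad, distance 13169.1 km.
Leg 2→3: central angle 1.7965 rad, distance 11445.7 km.
Total: 13169.1 + 11445.7 ≈ 24615 km.

24615 km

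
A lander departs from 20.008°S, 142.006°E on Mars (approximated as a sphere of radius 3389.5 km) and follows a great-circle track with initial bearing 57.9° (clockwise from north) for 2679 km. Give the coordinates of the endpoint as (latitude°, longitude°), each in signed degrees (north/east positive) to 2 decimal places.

Angular distance δ = d/R = 2679/3389.5 = 0.79038 rad; initial bearing θ = 1.0105 rad.
sin φ₂ = sin φ₁ cos δ + cos φ₁ sin δ cos θ = (-0.3422)(0.7036) + (0.9396)(0.7106)(0.5314) = 0.1141, so φ₂ = 6.55°.
Δλ = atan2(sin θ sin δ cos φ₁, cos δ − sin φ₁ sin φ₂) = atan2(0.5657, 0.7426) = 37.297°.
λ₂ = 142.006° + 37.297° = 179.30°.

6.55°, 179.30°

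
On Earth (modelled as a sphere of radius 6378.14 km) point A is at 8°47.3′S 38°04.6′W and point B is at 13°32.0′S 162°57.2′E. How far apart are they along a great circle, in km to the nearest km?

16635 km

Let φ₁ = -0.1534 rad, φ₂ = -0.2362 rad, and Δλ = -2.7745 rad.
cos c = sin φ₁ sin φ₂ + cos φ₁ cos φ₂ cos Δλ = (-0.1528)(-0.2340) + (0.9883)(0.9722)(-0.9334) = -0.86107,
so c = arccos(-0.86107) = 2.60816 rad.
Distance = R·c = 6378.14 × 2.6082 ≈ 16635 km.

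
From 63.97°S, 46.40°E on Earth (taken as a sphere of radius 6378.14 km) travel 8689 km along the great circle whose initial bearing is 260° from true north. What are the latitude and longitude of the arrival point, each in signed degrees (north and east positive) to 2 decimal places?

-15.10°, -47.27°

Angular distance δ = d/R = 8689/6378.14 = 1.36231 rad; initial bearing θ = 4.5379 rad.
sin φ₂ = sin φ₁ cos δ + cos φ₁ sin δ cos θ = (-0.8986)(0.2070) + (0.4388)(0.9783)(-0.1736) = -0.2605, so φ₂ = -15.10°.
Δλ = atan2(sin θ sin δ cos φ₁, cos δ − sin φ₁ sin φ₂) = atan2(-0.4228, -0.0271) = -93.671°.
λ₂ = 46.400° − 93.671° = -47.27°.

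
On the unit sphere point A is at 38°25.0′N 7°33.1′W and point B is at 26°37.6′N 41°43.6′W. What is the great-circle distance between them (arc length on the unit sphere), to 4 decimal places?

In radians: φ₁ = 0.6705, φ₂ = 0.4647, Δλ = -34.175° = -0.5965 rad.
cos c = sin φ₁ sin φ₂ + cos φ₁ cos φ₂ cos Δλ = (0.6214)(0.4482) + (0.7835)(0.8939)(0.8273) = 0.85796,
so c = arccos(0.85796) = 0.53951 rad.
On the unit sphere the arc length equals the central angle: 0.5395.

0.5395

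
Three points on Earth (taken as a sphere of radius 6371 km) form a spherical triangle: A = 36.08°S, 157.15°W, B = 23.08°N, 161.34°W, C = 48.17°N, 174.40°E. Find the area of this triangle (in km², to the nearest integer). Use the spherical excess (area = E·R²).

7047719 km²

Side lengths (central angles): a = 0.5520, b = 1.5357, c = 1.0348 rad; semiperimeter s = 1.5613.
By l'Huilier's theorem, tan(E/4) = √[tan(s/2) tan((s−a)/2) tan((s−b)/2) tan((s−c)/2)], giving spherical excess E = 0.1736 rad.
Area = E·R² = 0.1736 × (6371)² ≈ 7047719 km².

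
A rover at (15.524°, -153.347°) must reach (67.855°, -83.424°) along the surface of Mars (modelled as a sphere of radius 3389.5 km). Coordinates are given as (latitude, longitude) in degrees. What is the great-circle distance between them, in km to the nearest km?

4030 km

In radians: φ₁ = 0.2709, φ₂ = 1.1843, Δλ = 69.923° = 1.2204 rad.
Haversine: a = sin²(Δφ/2) + cos φ₁ cos φ₂ sin²(Δλ/2) = 0.1945 + (0.9635)(0.3770)(0.3284) = 0.31371.
Central angle c = 2·arcsin(√a) = 1.18901 rad.
Distance = R·c = 3389.5 × 1.1890 ≈ 4030 km.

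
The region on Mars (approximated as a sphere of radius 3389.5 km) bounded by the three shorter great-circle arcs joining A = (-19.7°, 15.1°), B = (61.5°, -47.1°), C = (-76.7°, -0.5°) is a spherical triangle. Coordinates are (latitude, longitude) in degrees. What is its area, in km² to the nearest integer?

Side lengths (central angles): a = 2.4652, b = 1.0043, c = 1.6576 rad; semiperimeter s = 2.5636.
By l'Huilier's theorem, tan(E/4) = √[tan(s/2) tan((s−a)/2) tan((s−b)/2) tan((s−c)/2)], giving spherical excess E = 1.1004 rad.
Area = E·R² = 1.1004 × (3389.5)² ≈ 12642007 km².

12642007 km²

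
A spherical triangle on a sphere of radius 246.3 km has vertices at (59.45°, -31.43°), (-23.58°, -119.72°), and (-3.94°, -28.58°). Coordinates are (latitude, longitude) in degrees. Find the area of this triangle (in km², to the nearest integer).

Side lengths (central angles): a = 1.5615, b = 1.1071, c = 1.9077 rad; semiperimeter s = 2.2881.
By l'Huilier's theorem, tan(E/4) = √[tan(s/2) tan((s−a)/2) tan((s−b)/2) tan((s−c)/2)], giving spherical excess E = 1.2697 rad.
Area = E·R² = 1.2697 × (246.3)² ≈ 77023 km².

77023 km²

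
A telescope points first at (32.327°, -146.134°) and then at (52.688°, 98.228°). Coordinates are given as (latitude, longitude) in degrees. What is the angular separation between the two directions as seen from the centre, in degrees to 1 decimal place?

78.2°

In radians: φ₁ = 0.5642, φ₂ = 0.9196, Δλ = -115.638° = -2.0183 rad.
cos c = sin φ₁ sin φ₂ + cos φ₁ cos φ₂ cos Δλ = (0.5348)(0.7953) + (0.8450)(0.6062)(-0.4327) = 0.20369,
so c = arccos(0.20369) = 1.36567 rad.
So the angular separation is 78.2°.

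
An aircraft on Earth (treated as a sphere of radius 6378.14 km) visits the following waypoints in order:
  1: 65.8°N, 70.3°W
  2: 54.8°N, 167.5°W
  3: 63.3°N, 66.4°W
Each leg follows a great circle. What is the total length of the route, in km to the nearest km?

Leg 1→2: central angle 0.7731 rad, distance 4931.2 km.
Leg 2→3: central angle 0.8228 rad, distance 5248.1 km.
Total: 4931.2 + 5248.1 ≈ 10179 km.

10179 km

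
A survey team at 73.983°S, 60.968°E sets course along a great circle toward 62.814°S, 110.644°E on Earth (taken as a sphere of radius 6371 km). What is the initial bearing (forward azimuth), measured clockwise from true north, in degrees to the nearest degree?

84°

Δλ = 49.676° = 0.8670 rad.
y = sin Δλ · cos φ₂ = (0.7624)(0.4569) = 0.3483
x = cos φ₁ sin φ₂ − sin φ₁ cos φ₂ cos Δλ = (0.2759)(-0.8895) − (-0.9612)(0.4569)(0.6471) = 0.0387
θ = atan2(y, x) = 83.65°, so the bearing is 84°.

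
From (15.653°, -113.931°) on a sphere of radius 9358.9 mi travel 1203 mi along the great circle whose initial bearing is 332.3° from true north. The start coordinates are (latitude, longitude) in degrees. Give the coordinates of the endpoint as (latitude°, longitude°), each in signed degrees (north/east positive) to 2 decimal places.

Angular distance δ = d/R = 1203/9358.9 = 0.12854 rad; initial bearing θ = 5.7997 rad.
sin φ₂ = sin φ₁ cos δ + cos φ₁ sin δ cos θ = (0.2698)(0.9918) + (0.9629)(0.1282)(0.8854) = 0.3769, so φ₂ = 22.14°.
Δλ = atan2(sin θ sin δ cos φ₁, cos δ − sin φ₁ sin φ₂) = atan2(-0.0574, 0.8901) = -3.688°.
λ₂ = -113.931° − 3.688° = -117.62°.

22.14°, -117.62°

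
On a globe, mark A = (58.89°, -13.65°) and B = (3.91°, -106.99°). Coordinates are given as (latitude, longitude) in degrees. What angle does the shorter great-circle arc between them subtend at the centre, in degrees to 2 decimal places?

Let φ₁ = 1.0278 rad, φ₂ = 0.0682 rad, and Δλ = -1.6291 rad.
Haversine: a = sin²(Δφ/2) + cos φ₁ cos φ₂ sin²(Δλ/2) = 0.2131 + (0.5167)(0.9977)(0.5291) = 0.48583.
Central angle c = 2·arcsin(√a) = 1.54244 rad.
So the angular separation is 88.38°.

88.38°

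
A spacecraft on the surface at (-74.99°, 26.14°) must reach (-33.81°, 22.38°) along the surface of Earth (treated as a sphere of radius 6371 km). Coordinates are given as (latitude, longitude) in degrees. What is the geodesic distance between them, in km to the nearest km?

4583 km

Let φ₁ = -1.3088 rad, φ₂ = -0.5901 rad, and Δλ = -0.0656 rad.
Haversine: a = sin²(Δφ/2) + cos φ₁ cos φ₂ sin²(Δλ/2) = 0.1237 + (0.2590)(0.8309)(0.0011) = 0.12391.
Central angle c = 2·arcsin(√a) = 0.71943 rad.
Distance = R·c = 6371 × 0.7194 ≈ 4583 km.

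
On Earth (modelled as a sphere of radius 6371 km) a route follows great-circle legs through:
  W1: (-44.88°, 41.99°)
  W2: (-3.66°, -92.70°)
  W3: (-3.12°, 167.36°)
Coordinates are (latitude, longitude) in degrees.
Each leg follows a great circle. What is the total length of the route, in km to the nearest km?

24084 km

Leg W1→W2: central angle 2.0401 rad, distance 12997.5 km.
Leg W2→W3: central angle 1.7401 rad, distance 11086.4 km.
Total: 12997.5 + 11086.4 ≈ 24084 km.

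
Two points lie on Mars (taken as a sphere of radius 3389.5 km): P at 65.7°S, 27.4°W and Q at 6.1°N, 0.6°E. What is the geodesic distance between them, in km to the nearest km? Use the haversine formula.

In radians: φ₁ = -1.1467, φ₂ = 0.1065, Δλ = 28.000° = 0.4887 rad.
Haversine: a = sin²(Δφ/2) + cos φ₁ cos φ₂ sin²(Δλ/2) = 0.3438 + (0.4115)(0.9943)(0.0585) = 0.36778.
Central angle c = 2·arcsin(√a) = 1.30317 rad.
Distance = R·c = 3389.5 × 1.3032 ≈ 4417 km.

4417 km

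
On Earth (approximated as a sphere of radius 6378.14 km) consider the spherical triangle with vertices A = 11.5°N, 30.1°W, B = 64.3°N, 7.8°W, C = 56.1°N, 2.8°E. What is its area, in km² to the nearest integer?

3188388 km²

Side lengths (central angles): a = 0.1696, b = 0.8965, c = 0.9609 rad; semiperimeter s = 1.0135.
By l'Huilier's theorem, tan(E/4) = √[tan(s/2) tan((s−a)/2) tan((s−b)/2) tan((s−c)/2)], giving spherical excess E = 0.0784 rad.
Area = E·R² = 0.0784 × (6378.14)² ≈ 3188388 km².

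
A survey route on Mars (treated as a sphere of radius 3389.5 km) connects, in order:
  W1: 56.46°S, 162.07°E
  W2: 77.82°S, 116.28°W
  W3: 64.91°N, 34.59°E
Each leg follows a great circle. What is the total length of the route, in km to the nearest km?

11724 km

Leg W1→W2: central angle 0.5887 rad, distance 1995.4 km.
Leg W2→W3: central angle 2.8702 rad, distance 9728.6 km.
Total: 1995.4 + 9728.6 ≈ 11724 km.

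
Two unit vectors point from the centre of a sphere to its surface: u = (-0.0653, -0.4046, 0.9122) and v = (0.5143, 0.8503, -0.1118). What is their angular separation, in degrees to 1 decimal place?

u·v = -0.4796; |u| = 1.0000, |v| = 1.0000.
cos θ = (u·v)/(|u||v|) = -0.4796, so θ = 118.7°.

118.7°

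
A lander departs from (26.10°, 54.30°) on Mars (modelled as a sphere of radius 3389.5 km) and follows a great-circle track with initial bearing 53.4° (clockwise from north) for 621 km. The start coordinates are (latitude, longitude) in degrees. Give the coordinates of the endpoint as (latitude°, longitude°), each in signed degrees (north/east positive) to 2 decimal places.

32.01°, 64.23°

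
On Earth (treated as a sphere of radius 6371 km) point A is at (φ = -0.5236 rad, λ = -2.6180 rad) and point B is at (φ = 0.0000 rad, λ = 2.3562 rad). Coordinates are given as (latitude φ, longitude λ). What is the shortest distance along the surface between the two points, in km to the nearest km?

Let φ₁ = -0.5236 rad, φ₂ = 0.0000 rad, and Δλ = -1.3090 rad.
cos c = sin φ₁ sin φ₂ + cos φ₁ cos φ₂ cos Δλ = (-0.5000)(0.0000) + (0.8660)(1.0000)(0.2588) = 0.22415,
so c = arccos(0.22415) = 1.34472 rad.
Distance = R·c = 6371 × 1.3447 ≈ 8567 km.

8567 km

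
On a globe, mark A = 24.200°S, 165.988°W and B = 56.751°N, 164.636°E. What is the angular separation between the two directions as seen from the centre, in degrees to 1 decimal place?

Let φ₁ = -0.4224 rad, φ₂ = 0.9905 rad, and Δλ = -0.5127 rad.
Haversine: a = sin²(Δφ/2) + cos φ₁ cos φ₂ sin²(Δλ/2) = 0.4214 + (0.9121)(0.5483)(0.0643) = 0.45351.
Central angle c = 2·arcsin(√a) = 1.47769 rad.
So the angular separation is 84.7°.

84.7°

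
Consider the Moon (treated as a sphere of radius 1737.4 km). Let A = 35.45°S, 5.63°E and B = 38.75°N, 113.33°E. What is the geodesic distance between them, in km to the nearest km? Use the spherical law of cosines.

3754 km

Let φ₁ = -0.6187 rad, φ₂ = 0.6763 rad, and Δλ = 1.8797 rad.
cos c = sin φ₁ sin φ₂ + cos φ₁ cos φ₂ cos Δλ = (-0.5800)(0.6259) + (0.8146)(0.7799)(-0.3040) = -0.55619,
so c = arccos(-0.55619) = 2.16059 rad.
Distance = R·c = 1737.4 × 2.1606 ≈ 3754 km.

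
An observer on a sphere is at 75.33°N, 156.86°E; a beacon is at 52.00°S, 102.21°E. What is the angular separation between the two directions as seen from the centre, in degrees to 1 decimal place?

132.2°

With latitudes φ₁ = 75.330°, φ₂ = -52.000° and longitude difference Δλ = -54.650°:
cos c = sin φ₁ sin φ₂ + cos φ₁ cos φ₂ cos Δλ = (0.9674)(-0.7880) + (0.2533)(0.6157)(0.5786) = -0.67211,
so c = arccos(-0.67211) = 2.30786 rad.
So the angular separation is 132.2°.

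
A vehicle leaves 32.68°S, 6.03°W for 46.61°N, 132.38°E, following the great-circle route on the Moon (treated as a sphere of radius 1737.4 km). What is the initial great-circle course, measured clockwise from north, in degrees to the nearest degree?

54°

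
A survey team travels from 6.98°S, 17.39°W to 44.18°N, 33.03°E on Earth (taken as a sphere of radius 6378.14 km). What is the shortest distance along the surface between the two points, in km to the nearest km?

7609 km

With latitudes φ₁ = -6.980°, φ₂ = 44.180° and longitude difference Δλ = 50.420°:
cos c = sin φ₁ sin φ₂ + cos φ₁ cos φ₂ cos Δλ = (-0.1215)(0.6969) + (0.9926)(0.7172)(0.6372) = 0.36886,
so c = arccos(0.36886) = 1.19301 rad.
Distance = R·c = 6378.14 × 1.1930 ≈ 7609 km.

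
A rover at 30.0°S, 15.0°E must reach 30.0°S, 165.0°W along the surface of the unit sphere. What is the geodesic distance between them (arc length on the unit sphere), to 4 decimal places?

With latitudes φ₁ = -30.000°, φ₂ = -30.000° and longitude difference Δλ = -180.000°:
cos c = sin φ₁ sin φ₂ + cos φ₁ cos φ₂ cos Δλ = (-0.5000)(-0.5000) + (0.8660)(0.8660)(-1.0000) = -0.50000,
so c = arccos(-0.50000) = 2.09440 rad.
On the unit sphere the arc length equals the central angle: 2.0944.

2.0944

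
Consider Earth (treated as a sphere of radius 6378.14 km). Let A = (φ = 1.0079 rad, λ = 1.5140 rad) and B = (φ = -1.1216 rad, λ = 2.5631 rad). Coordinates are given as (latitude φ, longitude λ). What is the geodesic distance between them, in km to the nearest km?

In radians: φ₁ = 1.0079, φ₂ = -1.1216, Δλ = 60.109° = 1.0491 rad.
cos c = sin φ₁ sin φ₂ + cos φ₁ cos φ₂ cos Δλ = (0.8457)(-0.9008) + (0.5336)(0.4342)(0.4984) = -0.64633,
so c = arccos(-0.64633) = 2.27357 rad.
Distance = R·c = 6378.14 × 2.2736 ≈ 14501 km.

14501 km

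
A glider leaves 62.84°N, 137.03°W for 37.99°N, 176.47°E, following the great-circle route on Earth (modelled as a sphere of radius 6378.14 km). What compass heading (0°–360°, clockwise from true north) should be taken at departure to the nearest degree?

Δλ = -46.500° = -0.8116 rad.
y = sin Δλ · cos φ₂ = (-0.7254)(0.7881) = -0.5717
x = cos φ₁ sin φ₂ − sin φ₁ cos φ₂ cos Δλ = (0.4565)(0.6155) − (0.8897)(0.7881)(0.6884) = -0.2017
θ = atan2(y, x) = -109.43°; adding 360° gives 251°.

251°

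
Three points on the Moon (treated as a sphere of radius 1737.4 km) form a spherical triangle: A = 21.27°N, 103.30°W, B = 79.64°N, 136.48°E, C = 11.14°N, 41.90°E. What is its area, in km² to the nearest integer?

4029511 km²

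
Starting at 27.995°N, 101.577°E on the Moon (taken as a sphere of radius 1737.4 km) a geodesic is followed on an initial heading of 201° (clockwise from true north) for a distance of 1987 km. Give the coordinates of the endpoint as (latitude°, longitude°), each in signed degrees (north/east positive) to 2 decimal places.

Angular distance δ = d/R = 1987/1737.4 = 1.14366 rad; initial bearing θ = 3.5081 rad.
sin φ₂ = sin φ₁ cos δ + cos φ₁ sin δ cos θ = (0.4694)(0.4143) + (0.8830)(0.9102)(-0.9336) = -0.5558, so φ₂ = -33.77°.
Δλ = atan2(sin θ sin δ cos φ₁, cos δ − sin φ₁ sin φ₂) = atan2(-0.2880, 0.6752) = -23.102°.
λ₂ = 101.577° − 23.102° = 78.48°.

-33.77°, 78.48°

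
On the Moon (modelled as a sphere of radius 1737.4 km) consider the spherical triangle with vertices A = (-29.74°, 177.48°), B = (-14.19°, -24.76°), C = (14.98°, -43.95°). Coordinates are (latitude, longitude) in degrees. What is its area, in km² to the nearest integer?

4467338 km²

Side lengths (central angles): a = 0.6074, b = 2.4297, c = 2.2884 rad; semiperimeter s = 2.6627.
By l'Huilier's theorem, tan(E/4) = √[tan(s/2) tan((s−a)/2) tan((s−b)/2) tan((s−c)/2)], giving spherical excess E = 1.4800 rad.
Area = E·R² = 1.4800 × (1737.4)² ≈ 4467338 km².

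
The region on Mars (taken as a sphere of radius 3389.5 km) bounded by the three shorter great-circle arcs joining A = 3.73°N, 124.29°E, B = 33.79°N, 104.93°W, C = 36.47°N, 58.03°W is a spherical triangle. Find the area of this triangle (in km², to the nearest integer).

Side lengths (central angles): a = 0.6645, b = 2.4390, c = 2.1008 rad; semiperimeter s = 2.6021.
By l'Huilier's theorem, tan(E/4) = √[tan(s/2) tan((s−a)/2) tan((s−b)/2) tan((s−c)/2)], giving spherical excess E = 1.2821 rad.
Area = E·R² = 1.2821 × (3389.5)² ≈ 14729379 km².

14729379 km²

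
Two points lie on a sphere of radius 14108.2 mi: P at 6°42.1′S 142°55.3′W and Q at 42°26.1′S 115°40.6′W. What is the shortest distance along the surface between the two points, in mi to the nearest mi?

10607 mi

With latitudes φ₁ = -6.702°, φ₂ = -42.435° and longitude difference Δλ = 27.245°:
Haversine: a = sin²(Δφ/2) + cos φ₁ cos φ₂ sin²(Δλ/2) = 0.0941 + (0.9932)(0.7380)(0.0555) = 0.13479.
Central angle c = 2·arcsin(√a) = 0.75186 rad.
Distance = R·c = 14108.2 × 0.7519 ≈ 10607 mi.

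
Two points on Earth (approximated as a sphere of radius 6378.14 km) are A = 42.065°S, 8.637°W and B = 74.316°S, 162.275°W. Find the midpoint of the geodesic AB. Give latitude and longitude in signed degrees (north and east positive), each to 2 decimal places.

-72.51°, -22.13°

Central angle δ = 1.0869 rad. Interpolating on the sphere with fraction f = 0.5:
P = [sin((1−f)δ)·A + sin(fδ)·B] / sin δ = 0.5842·A + 0.5842·B in Cartesian coordinates,
giving P = (0.2783, -0.1132, -0.9538), i.e. latitude -72.51°, longitude -22.13°.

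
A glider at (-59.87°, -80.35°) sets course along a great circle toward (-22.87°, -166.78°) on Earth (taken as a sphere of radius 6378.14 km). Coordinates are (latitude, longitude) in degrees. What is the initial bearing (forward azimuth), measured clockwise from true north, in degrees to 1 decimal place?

261.0°

Δλ = -86.430° = -1.5085 rad.
y = sin Δλ · cos φ₂ = (-0.9981)(0.9214) = -0.9196
x = cos φ₁ sin φ₂ − sin φ₁ cos φ₂ cos Δλ = (0.5020)(-0.3886) − (-0.8649)(0.9214)(0.0623) = -0.1455
θ = atan2(y, x) = -98.99°; adding 360° gives 261.0°.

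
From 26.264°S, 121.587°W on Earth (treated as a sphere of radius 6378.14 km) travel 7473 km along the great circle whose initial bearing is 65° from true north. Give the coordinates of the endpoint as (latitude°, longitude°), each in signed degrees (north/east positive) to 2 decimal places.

10.21°, -63.54°

Angular distance δ = d/R = 7473/6378.14 = 1.17166 rad; initial bearing θ = 1.1345 rad.
sin φ₂ = sin φ₁ cos δ + cos φ₁ sin δ cos θ = (-0.4425)(0.3886) + (0.8968)(0.9214)(0.4226) = 0.1772, so φ₂ = 10.21°.
Δλ = atan2(sin θ sin δ cos φ₁, cos δ − sin φ₁ sin φ₂) = atan2(0.7489, 0.4670) = 58.049°.
λ₂ = -121.587° + 58.049° = -63.54°.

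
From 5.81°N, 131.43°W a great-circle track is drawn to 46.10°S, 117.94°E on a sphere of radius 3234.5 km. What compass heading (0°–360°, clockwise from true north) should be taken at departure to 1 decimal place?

223.2°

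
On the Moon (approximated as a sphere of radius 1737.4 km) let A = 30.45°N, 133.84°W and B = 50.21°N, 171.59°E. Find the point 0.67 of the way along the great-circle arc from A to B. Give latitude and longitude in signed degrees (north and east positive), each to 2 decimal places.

46.81°, -166.59°

Central angle δ = 0.7824 rad. Interpolating on the sphere with fraction f = 0.67:
P = [sin((1−f)δ)·A + sin(fδ)·B] / sin δ = 0.3622·A + 0.7100·B in Cartesian coordinates,
giving P = (-0.6657, -0.1587, 0.7291), i.e. latitude 46.81°, longitude -166.59°.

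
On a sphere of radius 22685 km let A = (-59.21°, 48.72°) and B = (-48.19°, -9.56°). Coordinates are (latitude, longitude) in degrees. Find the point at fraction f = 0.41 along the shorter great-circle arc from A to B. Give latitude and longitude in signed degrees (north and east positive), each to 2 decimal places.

Central angle δ = 0.6099 rad. Interpolating on the sphere with fraction f = 0.41:
P = [sin((1−f)δ)·A + sin(fδ)·B] / sin δ = 0.6148·A + 0.4320·B in Cartesian coordinates,
giving P = (0.4916, 0.1887, -0.8501), i.e. latitude -58.23°, longitude 20.99°.

-58.23°, 20.99°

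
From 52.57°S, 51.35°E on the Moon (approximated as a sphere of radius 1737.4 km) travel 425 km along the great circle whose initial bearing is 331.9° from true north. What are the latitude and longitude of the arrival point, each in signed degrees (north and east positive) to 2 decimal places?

-39.84°, 42.81°

Angular distance δ = d/R = 425/1737.4 = 0.24462 rad; initial bearing θ = 5.7927 rad.
sin φ₂ = sin φ₁ cos δ + cos φ₁ sin δ cos θ = (-0.7941)(0.9702) + (0.6078)(0.2422)(0.8821) = -0.6406, so φ₂ = -39.84°.
Δλ = atan2(sin θ sin δ cos φ₁, cos δ − sin φ₁ sin φ₂) = atan2(-0.0693, 0.4615) = -8.543°.
λ₂ = 51.350° − 8.543° = 42.81°.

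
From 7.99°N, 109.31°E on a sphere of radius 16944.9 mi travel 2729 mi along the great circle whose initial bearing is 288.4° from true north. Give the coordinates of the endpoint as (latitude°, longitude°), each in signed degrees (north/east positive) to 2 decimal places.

Angular distance δ = d/R = 2729/16944.9 = 0.16105 rad; initial bearing θ = 5.0335 rad.
sin φ₂ = sin φ₁ cos δ + cos φ₁ sin δ cos θ = (0.1390)(0.9871) + (0.9903)(0.1604)(0.3156) = 0.1873, so φ₂ = 10.80°.
Δλ = atan2(sin θ sin δ cos φ₁, cos δ − sin φ₁ sin φ₂) = atan2(-0.1507, 0.9610) = -8.911°.
λ₂ = 109.310° − 8.911° = 100.40°.

10.80°, 100.40°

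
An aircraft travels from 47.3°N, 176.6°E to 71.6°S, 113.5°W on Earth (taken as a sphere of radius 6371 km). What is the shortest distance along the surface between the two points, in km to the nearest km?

With latitudes φ₁ = 47.300°, φ₂ = -71.600° and longitude difference Δλ = 69.900°:
Haversine: a = sin²(Δφ/2) + cos φ₁ cos φ₂ sin²(Δλ/2) = 0.7416 + (0.6782)(0.3156)(0.3282) = 0.81189.
Central angle c = 2·arcsin(√a) = 2.24436 rad.
Distance = R·c = 6371 × 2.2444 ≈ 14299 km.

14299 km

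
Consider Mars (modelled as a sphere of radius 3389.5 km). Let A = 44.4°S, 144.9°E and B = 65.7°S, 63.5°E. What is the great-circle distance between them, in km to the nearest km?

With latitudes φ₁ = -44.400°, φ₂ = -65.700° and longitude difference Δλ = -81.400°:
Haversine: a = sin²(Δφ/2) + cos φ₁ cos φ₂ sin²(Δλ/2) = 0.0342 + (0.7145)(0.4115)(0.4252) = 0.15918.
Central angle c = 2·arcsin(√a) = 0.82079 rad.
Distance = R·c = 3389.5 × 0.8208 ≈ 2782 km.

2782 km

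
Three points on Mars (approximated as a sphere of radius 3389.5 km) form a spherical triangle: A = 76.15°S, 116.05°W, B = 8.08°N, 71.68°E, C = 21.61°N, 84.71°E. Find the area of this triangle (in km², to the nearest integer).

Side lengths (central angles): a = 0.3222, b = 2.1721, c = 1.9512 rad; semiperimeter s = 2.2227.
By l'Huilier's theorem, tan(E/4) = √[tan(s/2) tan((s−a)/2) tan((s−b)/2) tan((s−c)/2)], giving spherical excess E = 0.3945 rad.
Area = E·R² = 0.3945 × (3389.5)² ≈ 4532218 km².

4532218 km²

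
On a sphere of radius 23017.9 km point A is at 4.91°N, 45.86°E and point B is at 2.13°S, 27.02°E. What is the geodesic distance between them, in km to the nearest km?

8073 km

Let φ₁ = 0.0857 rad, φ₂ = -0.0372 rad, and Δλ = -0.3288 rad.
cos c = sin φ₁ sin φ₂ + cos φ₁ cos φ₂ cos Δλ = (0.0856)(-0.0372) + (0.9963)(0.9993)(0.9464) = 0.93912,
so c = arccos(0.93912) = 0.35074 rad.
Distance = R·c = 23017.9 × 0.3507 ≈ 8073 km.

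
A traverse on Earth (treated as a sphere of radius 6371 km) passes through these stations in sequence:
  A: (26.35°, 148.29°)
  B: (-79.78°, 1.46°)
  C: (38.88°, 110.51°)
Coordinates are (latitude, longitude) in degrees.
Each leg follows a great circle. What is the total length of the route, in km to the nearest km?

Leg A→B: central angle 2.1772 rad, distance 13870.8 km.
Leg B→C: central angle 2.2954 rad, distance 14623.8 km.
Total: 13870.8 + 14623.8 ≈ 28495 km.

28495 km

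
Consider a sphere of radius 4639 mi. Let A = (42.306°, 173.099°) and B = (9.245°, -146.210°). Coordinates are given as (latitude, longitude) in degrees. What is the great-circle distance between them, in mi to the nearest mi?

3933 mi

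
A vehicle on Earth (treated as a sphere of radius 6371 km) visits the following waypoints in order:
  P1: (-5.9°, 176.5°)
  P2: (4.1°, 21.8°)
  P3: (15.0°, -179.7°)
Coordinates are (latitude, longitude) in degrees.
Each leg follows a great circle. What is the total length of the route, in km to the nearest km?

34040 km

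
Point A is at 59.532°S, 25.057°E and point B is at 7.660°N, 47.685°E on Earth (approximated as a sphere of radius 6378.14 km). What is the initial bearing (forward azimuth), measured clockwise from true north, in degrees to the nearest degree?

24°

Δλ = 22.628° = 0.3949 rad.
y = sin Δλ · cos φ₂ = (0.3847)(0.9911) = 0.3813
x = cos φ₁ sin φ₂ − sin φ₁ cos φ₂ cos Δλ = (0.5071)(0.1333) − (-0.8619)(0.9911)(0.9230) = 0.8561
θ = atan2(y, x) = 24.01°, so the bearing is 24°.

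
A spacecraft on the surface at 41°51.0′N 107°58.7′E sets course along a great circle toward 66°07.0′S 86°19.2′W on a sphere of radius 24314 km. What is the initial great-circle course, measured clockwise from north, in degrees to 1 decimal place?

166.6°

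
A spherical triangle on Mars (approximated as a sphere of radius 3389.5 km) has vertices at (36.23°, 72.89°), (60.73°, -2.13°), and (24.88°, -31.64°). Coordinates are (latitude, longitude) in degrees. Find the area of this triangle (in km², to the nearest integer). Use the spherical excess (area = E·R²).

Side lengths (central angles): a = 0.7182, b = 1.5057, c = 0.9052 rad; semiperimeter s = 1.5645.
By l'Huilier's theorem, tan(E/4) = √[tan(s/2) tan((s−a)/2) tan((s−b)/2) tan((s−c)/2)], giving spherical excess E = 0.2681 rad.
Area = E·R² = 0.2681 × (3389.5)² ≈ 3080687 km².

3080687 km²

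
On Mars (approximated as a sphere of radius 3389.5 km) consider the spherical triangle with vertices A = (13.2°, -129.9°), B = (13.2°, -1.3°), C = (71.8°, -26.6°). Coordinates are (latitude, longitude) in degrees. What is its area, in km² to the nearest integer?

Side lengths (central angles): a = 1.0566, b = 1.4233, c = 2.1403 rad; semiperimeter s = 2.3101.
By l'Huilier's theorem, tan(E/4) = √[tan(s/2) tan((s−a)/2) tan((s−b)/2) tan((s−c)/2)], giving spherical excess E = 1.0080 rad.
Area = E·R² = 1.0080 × (3389.5)² ≈ 11580868 km².

11580868 km²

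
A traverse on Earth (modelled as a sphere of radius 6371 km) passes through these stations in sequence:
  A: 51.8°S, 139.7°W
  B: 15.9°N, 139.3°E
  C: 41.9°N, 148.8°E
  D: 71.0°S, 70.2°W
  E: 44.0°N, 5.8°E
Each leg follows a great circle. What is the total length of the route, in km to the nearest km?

Leg A→B: central angle 1.6934 rad, distance 10788.4 km.
Leg B→C: central angle 0.4757 rad, distance 3030.6 km.
Leg C→D: central angle 2.5318 rad, distance 16130.1 km.
Leg D→E: central angle 2.2145 rad, distance 14108.5 km.
Total: 10788.4 + 3030.6 + 16130.1 + 14108.5 ≈ 44058 km.

44058 km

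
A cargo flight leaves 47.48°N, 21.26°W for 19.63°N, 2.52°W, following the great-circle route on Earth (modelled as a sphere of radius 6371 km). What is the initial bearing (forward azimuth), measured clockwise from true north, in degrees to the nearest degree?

145°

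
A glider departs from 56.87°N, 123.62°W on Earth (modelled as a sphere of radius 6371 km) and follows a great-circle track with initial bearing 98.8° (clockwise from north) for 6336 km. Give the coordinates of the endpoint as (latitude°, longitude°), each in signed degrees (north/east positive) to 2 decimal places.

22.72°, -59.68°

Angular distance δ = d/R = 6336/6371 = 0.99451 rad; initial bearing θ = 1.7244 rad.
sin φ₂ = sin φ₁ cos δ + cos φ₁ sin δ cos θ = (0.8374)(0.5449) + (0.5465)(0.8385)(-0.1530) = 0.3862, so φ₂ = 22.72°.
Δλ = atan2(sin θ sin δ cos φ₁, cos δ − sin φ₁ sin φ₂) = atan2(0.4529, 0.2215) = 63.939°.
λ₂ = -123.620° + 63.939° = -59.68°.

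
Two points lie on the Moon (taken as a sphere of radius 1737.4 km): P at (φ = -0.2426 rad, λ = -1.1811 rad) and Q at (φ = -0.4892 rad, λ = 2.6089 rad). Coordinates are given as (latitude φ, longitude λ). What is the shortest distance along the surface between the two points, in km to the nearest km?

3783 km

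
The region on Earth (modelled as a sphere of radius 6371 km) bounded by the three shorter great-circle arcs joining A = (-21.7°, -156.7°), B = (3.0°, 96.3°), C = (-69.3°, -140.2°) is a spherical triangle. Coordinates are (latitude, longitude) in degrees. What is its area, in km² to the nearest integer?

45983135 km²

Side lengths (central angles): a = 1.8171, b = 0.8489, c = 1.8657 rad; semiperimeter s = 2.2658.
By l'Huilier's theorem, tan(E/4) = √[tan(s/2) tan((s−a)/2) tan((s−b)/2) tan((s−c)/2)], giving spherical excess E = 1.1329 rad.
Area = E·R² = 1.1329 × (6371)² ≈ 45983135 km².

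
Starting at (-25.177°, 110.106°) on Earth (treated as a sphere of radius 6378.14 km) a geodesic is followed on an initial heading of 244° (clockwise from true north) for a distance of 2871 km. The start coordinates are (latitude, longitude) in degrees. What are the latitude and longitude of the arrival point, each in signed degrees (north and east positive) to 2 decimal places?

Angular distance δ = d/R = 2871/6378.14 = 0.45013 rad; initial bearing θ = 4.2586 rad.
sin φ₂ = sin φ₁ cos δ + cos φ₁ sin δ cos θ = (-0.4254)(0.9004) + (0.9050)(0.4351)(-0.4384) = -0.5556, so φ₂ = -33.76°.
Δλ = atan2(sin θ sin δ cos φ₁, cos δ − sin φ₁ sin φ₂) = atan2(-0.3539, 0.6640) = -28.057°.
λ₂ = 110.106° − 28.057° = 82.05°.

-33.76°, 82.05°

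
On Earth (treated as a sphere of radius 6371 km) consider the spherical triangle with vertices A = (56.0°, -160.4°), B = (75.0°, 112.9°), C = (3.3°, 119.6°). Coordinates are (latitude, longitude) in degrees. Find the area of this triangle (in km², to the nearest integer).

19252857 km²

Side lengths (central angles): a = 1.2533, b = 1.4256, c = 0.6281 rad; semiperimeter s = 1.6535.
By l'Huilier's theorem, tan(E/4) = √[tan(s/2) tan((s−a)/2) tan((s−b)/2) tan((s−c)/2)], giving spherical excess E = 0.4743 rad.
Area = E·R² = 0.4743 × (6371)² ≈ 19252857 km².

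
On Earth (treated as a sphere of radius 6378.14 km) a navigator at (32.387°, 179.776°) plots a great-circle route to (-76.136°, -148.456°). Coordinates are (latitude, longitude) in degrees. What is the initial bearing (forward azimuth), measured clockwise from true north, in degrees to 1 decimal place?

With φ₁ = 0.5653, φ₂ = -1.3288, Δλ = 0.5545 rad, the forward-azimuth formula gives
θ = atan2( sin Δλ cos φ₂ , cos φ₁ sin φ₂ − sin φ₁ cos φ₂ cos Δλ ) = atan2(0.1262, -0.9290) = 172.27°.
So the initial bearing is 172.3°.

172.3°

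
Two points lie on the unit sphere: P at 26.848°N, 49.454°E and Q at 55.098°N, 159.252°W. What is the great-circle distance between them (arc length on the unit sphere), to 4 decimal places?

With latitudes φ₁ = 26.848°, φ₂ = 55.098° and longitude difference Δλ = 151.294°:
Haversine: a = sin²(Δφ/2) + cos φ₁ cos φ₂ sin²(Δλ/2) = 0.0596 + (0.8922)(0.5722)(0.9385) = 0.53868.
Central angle c = 2·arcsin(√a) = 1.64824 rad.
On the unit sphere the arc length equals the central angle: 1.6482.

1.6482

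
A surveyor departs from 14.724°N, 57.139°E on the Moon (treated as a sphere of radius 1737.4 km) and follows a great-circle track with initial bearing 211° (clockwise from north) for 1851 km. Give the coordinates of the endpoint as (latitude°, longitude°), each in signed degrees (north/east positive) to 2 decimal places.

Angular distance δ = d/R = 1851/1737.4 = 1.06539 rad; initial bearing θ = 3.6826 rad.
sin φ₂ = sin φ₁ cos δ + cos φ₁ sin δ cos θ = (0.2542)(0.4842) + (0.9672)(0.8750)(-0.8572) = -0.6023, so φ₂ = -37.04°.
Δλ = atan2(sin θ sin δ cos φ₁, cos δ − sin φ₁ sin φ₂) = atan2(-0.4358, 0.6373) = -34.370°.
λ₂ = 57.139° − 34.370° = 22.77°.

-37.04°, 22.77°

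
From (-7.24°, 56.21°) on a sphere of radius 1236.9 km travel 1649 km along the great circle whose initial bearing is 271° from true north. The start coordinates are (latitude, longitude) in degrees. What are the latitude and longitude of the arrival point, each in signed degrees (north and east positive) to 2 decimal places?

Angular distance δ = d/R = 1649/1236.9 = 1.33317 rad; initial bearing θ = 4.7298 rad.
sin φ₂ = sin φ₁ cos δ + cos φ₁ sin δ cos θ = (-0.1260)(0.2354) + (0.9920)(0.9719)(0.0175) = -0.0128, so φ₂ = -0.74°.
Δλ = atan2(sin θ sin δ cos φ₁, cos δ − sin φ₁ sin φ₂) = atan2(-0.9640, 0.2338) = -76.369°.
λ₂ = 56.210° − 76.369° = -20.16°.

-0.74°, -20.16°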